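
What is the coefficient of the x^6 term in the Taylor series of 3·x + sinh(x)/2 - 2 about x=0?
Expand to order 6: 3·x + sinh(x)/2 - 2 = x^5/240 + x^3/12 + 7·x/2 - 2 + O(x^7).
The coefficient of x^6 is 0.

Final answer: 0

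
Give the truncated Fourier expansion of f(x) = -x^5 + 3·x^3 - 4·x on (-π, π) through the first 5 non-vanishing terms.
(-284 - 2·π^4 + 46·π^2)·sin(x) + (-8·π^2 + 16 + π^4)·sin(2·x) + (-2·π^4/3 - 404/81 + 94·π^2/27)·sin(3·x) + (-17·π^2/8 + 179/64 + π^4/2)·sin(4·x) + (-2·π^4/5 - 1228/625 + 38·π^2/25)·sin(5·x)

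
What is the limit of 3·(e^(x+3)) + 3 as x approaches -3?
Direct substitution at x = -3 gives 6.

Final answer: 6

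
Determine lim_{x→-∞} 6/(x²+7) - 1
Evaluate the dominant behaviour as x → -∞; each term tends to a finite value or vanishes.
Limit = -1.

Final answer: -1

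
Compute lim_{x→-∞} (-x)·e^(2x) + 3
The product is a 0·∞ indeterminate form at x → -∞.
Rewrite the product as (-x) / e^(-2x) (an ∞/∞ form) and apply L'Hôpital, or use the standard hierarchy e^(2|x|) ≫ |(-x)| as x → -∞.
The indeterminate product → 0, so the limit = 3.

Final answer: 3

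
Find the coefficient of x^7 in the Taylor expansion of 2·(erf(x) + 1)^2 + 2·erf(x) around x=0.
Expand to order 7: 2·(erf(x) + 1)^2 + 2·erf(x) = -2·x^7/(7·√(π)) + 112·x^6/(45·π) + 6·x^5/(5·√(π)) - 16·x^4/(3·π) - 4·x^3/√(π) + 8·x^2/π + 12·x/√(π) + 2 + O(x^8).
The coefficient of x^7 is -2/(7·√(π)).

Final answer: -2/(7·√(π))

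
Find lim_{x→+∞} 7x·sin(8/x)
As x → +∞: let u = 8/x → 0⁺; then 7·x·sin(8/x) = 7·8·sin(u)/u → 7·8·1 = 56.
Limit = 56.

Final answer: 56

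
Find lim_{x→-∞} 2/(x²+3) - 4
Evaluate the dominant behaviour as x → -∞; each term tends to a finite value or vanishes.
Limit = -4.

Final answer: -4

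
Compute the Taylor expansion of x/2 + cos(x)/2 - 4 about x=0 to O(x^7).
-x^6/1440 + x^4/48 - x^2/4 + x/2 - 7/2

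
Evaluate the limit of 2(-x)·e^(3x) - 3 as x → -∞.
The product is a 0·∞ indeterminate form at x → -∞.
Rewrite the product as 2(-x) / e^(-3x) (an ∞/∞ form) and apply L'Hôpital, or use the standard hierarchy e^(3|x|) ≫ |(-x)| as x → -∞.
The indeterminate product → 0, so the limit = -3.

Final answer: -3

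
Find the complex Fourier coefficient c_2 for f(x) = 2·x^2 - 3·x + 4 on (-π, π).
Compute the real Fourier coefficients first: a_2 = 2, b_2 = 3.
Then c_2 = (a_2 − i·b_2)/2 = 1 - 3·i/2.

Final answer: 1 - 3·i/2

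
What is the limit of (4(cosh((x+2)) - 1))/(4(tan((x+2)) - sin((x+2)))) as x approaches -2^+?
Both numerator and denominator → 0 as x → -2^+; this is a 0/0 indeterminate form.
Expand each to leading order near x = -2: numerator ~ 2·(x + 2)^2, denominator ~ 2·(x + 2)^3.
The limit of the ratio is ∞.

Final answer: ∞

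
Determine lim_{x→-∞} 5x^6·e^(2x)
This is a 0·∞ indeterminate form at x → -∞.
Rewrite the product as 5x^6 / e^(-2x) (an ∞/∞ form) and apply L'Hôpital, or use the standard hierarchy e^(2|x|) ≫ |x^6| as x → -∞.
The indeterminate product → 0, so the limit = 0.

Final answer: 0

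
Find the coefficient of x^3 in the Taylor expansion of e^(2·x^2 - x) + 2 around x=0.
Expand to order 3: e^(2·x^2 - x) + 2 = -13·x^3/6 + 5·x^2/2 - x + 3 + O(x^4).
The coefficient of x^3 is -13/6.

Final answer: -13/6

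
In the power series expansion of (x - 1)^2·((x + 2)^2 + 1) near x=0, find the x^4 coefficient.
Expand to order 4: (x - 1)^2·((x + 2)^2 + 1) = x^4 + 2·x^3 - 2·x^2 - 6·x + 5 + O(x^5).
The coefficient of x^4 is 1.

Final answer: 1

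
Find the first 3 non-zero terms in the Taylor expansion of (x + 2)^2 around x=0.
x^2 + 4·x + 4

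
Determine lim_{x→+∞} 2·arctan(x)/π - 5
Evaluate the dominant behaviour as x → +∞; each term tends to a finite value or vanishes.
Limit = -4.

Final answer: -4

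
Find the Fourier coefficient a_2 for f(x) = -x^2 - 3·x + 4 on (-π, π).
a_2 = (1/π) ∫_{-π}^{π} f(x)·cos(2x) dx.
Evaluate the integral (use parity and integration by parts as needed): a_2 = -1.

Final answer: -1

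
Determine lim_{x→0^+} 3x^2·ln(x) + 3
The product is a 0·∞ indeterminate form at x → 0⁺.
Rewrite the product as 3·ln(x) / x^(-2) and apply L'Hôpital, or use the standard hierarchy x^(-2) ≫ |ln x| as x → 0⁺.
The indeterminate product → 0, so the limit = 3.

Final answer: 3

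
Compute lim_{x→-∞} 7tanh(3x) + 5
Evaluate the dominant behaviour as x → -∞; each term tends to a finite value or vanishes.
Limit = -2.

Final answer: -2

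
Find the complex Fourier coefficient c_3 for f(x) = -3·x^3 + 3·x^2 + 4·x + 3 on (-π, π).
Compute the real Fourier coefficients first: a_3 = -4/3, b_3 = 4 - 2·π^2.
Then c_3 = (a_3 − i·b_3)/2 = -2/3 - 2·i + i·π^2.

Final answer: -2/3 - 2·i + i·π^2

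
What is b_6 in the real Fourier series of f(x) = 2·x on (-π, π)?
b_6 = (1/π) ∫_{-π}^{π} f(x)·sin(6x) dx.
Evaluate the integral (use parity and integration by parts as needed): b_6 = -2/3.

Final answer: -2/3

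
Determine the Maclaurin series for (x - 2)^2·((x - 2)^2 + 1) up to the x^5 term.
x^4 - 8·x^3 + 25·x^2 - 36·x + 20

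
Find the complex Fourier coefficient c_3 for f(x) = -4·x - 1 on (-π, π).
Compute the real Fourier coefficients first: a_3 = 0, b_3 = -8/3.
Then c_3 = (a_3 − i·b_3)/2 = 4·i/3.

Final answer: 4·i/3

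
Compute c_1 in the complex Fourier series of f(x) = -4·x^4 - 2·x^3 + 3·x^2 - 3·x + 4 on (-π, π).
Compute the real Fourier coefficients first: a_1 = -204 + 32·π^2, b_1 = 18 - 4·π^2.
Then c_1 = (a_1 − i·b_1)/2 = -102 + 16·π^2 - 9·i + 2·i·π^2.

Final answer: -102 + 16·π^2 - 9·i + 2·i·π^2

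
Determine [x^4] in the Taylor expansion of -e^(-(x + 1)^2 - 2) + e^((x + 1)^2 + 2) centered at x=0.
5·e^(-3)/6 + 19·e^(3)/6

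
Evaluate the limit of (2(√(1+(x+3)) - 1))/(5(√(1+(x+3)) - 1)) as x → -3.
Both numerator and denominator → 0 as x → -3; this is a 0/0 indeterminate form.
Expand each to leading order near x = -3: numerator ~ (x + 3), denominator ~ 5·(x + 3)/2.
The limit of the ratio is 2/5.

Final answer: 2/5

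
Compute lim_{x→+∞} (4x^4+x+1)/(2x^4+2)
This is an ∞/∞ indeterminate form as x → +∞.
Divide numerator and denominator by x^4 and let the lower-order terms vanish; the leading terms give 4/2 = 2.
Limit = 2.

Final answer: 2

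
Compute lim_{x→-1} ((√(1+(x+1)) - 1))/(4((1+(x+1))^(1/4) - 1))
Both numerator and denominator → 0 as x → -1; this is a 0/0 indeterminate form.
Expand each to leading order near x = -1: numerator ~ (x + 1)/2, denominator ~ (x + 1).
The limit of the ratio is 1/2.

Final answer: 1/2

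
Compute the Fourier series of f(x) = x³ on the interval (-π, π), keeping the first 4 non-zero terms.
(-12 + 2·π^2)·sin(x) + (3/2 - π^2)·sin(2·x) + (-4/9 + 2·π^2/3)·sin(3·x) + (3/16 - π^2/2)·sin(4·x)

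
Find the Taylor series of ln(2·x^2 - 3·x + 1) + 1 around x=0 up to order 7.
-129·x^7/7 - 65·x^6/6 - 33·x^5/5 - 17·x^4/4 - 3·x^3 - 5·x^2/2 - 3·x + 1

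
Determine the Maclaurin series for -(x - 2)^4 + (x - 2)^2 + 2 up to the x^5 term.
-x^4 + 8·x^3 - 23·x^2 + 28·x - 10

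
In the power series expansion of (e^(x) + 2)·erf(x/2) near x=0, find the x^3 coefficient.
Expand to order 3: (e^(x) + 2)·erf(x/2) = x^3/(4·√(π)) + x^2/√(π) + 3·x/√(π) + O(x^4).
The coefficient of x^3 is 1/(4·√(π)).

Final answer: 1/(4·√(π))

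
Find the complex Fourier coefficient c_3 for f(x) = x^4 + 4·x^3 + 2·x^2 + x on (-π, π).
Compute the real Fourier coefficients first: a_3 = -8·π^2/9 - 8/27, b_3 = -10/9 + 8·π^2/3.
Then c_3 = (a_3 − i·b_3)/2 = -4·π^2/9 - 4/27 - 4·i·π^2/3 + 5·i/9.

Final answer: -4·π^2/9 - 4/27 - 4·i·π^2/3 + 5·i/9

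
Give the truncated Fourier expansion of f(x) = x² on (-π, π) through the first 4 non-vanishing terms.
-4·cos(x) + cos(2·x) - 4·cos(3·x)/9 + π^2/3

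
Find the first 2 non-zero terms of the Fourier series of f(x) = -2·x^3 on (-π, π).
(24 - 4·π^2)·sin(x) + (-3 + 2·π^2)·sin(2·x)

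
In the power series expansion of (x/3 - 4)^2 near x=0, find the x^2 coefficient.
Expand to order 2: (x/3 - 4)^2 = x^2/9 - 8·x/3 + 16 + O(x^3).
The coefficient of x^2 is 1/9.

Final answer: 1/9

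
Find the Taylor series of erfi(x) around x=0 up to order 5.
x^5/(5·√(π)) + 2·x^3/(3·√(π)) + 2·x/√(π)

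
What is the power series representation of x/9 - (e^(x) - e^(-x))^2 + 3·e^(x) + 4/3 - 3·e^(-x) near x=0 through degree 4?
-4·x^4/3 + x^3 - 4·x^2 + 55·x/9 + 4/3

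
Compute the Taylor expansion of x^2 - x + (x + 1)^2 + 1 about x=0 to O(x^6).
2·x^2 + x + 2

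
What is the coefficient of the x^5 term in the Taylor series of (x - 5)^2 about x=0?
Expand to order 5: (x - 5)^2 = x^2 - 10·x + 25 + O(x^6).
The coefficient of x^5 is 0.

Final answer: 0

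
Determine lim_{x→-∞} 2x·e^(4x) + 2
The product is a 0·∞ indeterminate form at x → -∞.
Rewrite the product as 2x / e^(-4x) (an ∞/∞ form) and apply L'Hôpital, or use the standard hierarchy e^(4|x|) ≫ |x| as x → -∞.
The indeterminate product → 0, so the limit = 2.

Final answer: 2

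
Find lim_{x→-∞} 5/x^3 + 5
Evaluate the dominant behaviour as x → -∞; each term tends to a finite value or vanishes.
Limit = 5.

Final answer: 5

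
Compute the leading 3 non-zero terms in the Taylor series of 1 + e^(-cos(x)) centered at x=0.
x^4·e^(-1)/12 + x^2·e^(-1)/2 + e^(-1) + 1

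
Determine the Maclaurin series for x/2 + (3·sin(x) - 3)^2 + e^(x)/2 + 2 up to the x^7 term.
37·x^7/10080 + 577·x^6/1440 - 7·x^5/48 - 143·x^4/48 + 37·x^3/12 + 37·x^2/4 - 17·x + 23/2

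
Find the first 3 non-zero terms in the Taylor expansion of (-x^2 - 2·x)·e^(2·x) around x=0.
-6·x^3 - 5·x^2 - 2·x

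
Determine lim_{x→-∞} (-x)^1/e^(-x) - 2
The quotient is an ∞/∞ indeterminate form as x → -∞.
Compare growth rates of the dominant terms (exponentials ≫ polynomials ≫ logarithms), or apply L'Hôpital's rule; the quotient → 0.
Adding the constant: 0 - 2 = -2. Limit = -2.

Final answer: -2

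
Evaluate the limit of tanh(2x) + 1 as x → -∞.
Evaluate the dominant behaviour as x → -∞; each term tends to a finite value or vanishes.
Limit = 0.

Final answer: 0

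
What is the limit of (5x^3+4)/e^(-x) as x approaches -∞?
This is an ∞/∞ indeterminate form as x → -∞.
Compare growth rates of the dominant terms (exponentials ≫ polynomials ≫ logarithms), or apply L'Hôpital's rule; the quotient → 0.
Limit = 0.

Final answer: 0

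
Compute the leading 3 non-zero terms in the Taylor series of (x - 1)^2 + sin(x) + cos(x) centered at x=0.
x^2/2 - x + 2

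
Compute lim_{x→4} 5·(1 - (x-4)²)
Direct substitution at x = 4 gives 5.

Final answer: 5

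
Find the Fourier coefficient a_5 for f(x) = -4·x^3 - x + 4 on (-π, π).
a_5 = (1/π) ∫_{-π}^{π} f(x)·cos(5x) dx.
Evaluate the integral (use parity and integration by parts as needed): a_5 = 0.

Final answer: 0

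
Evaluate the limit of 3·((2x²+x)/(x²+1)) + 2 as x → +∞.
Evaluate the dominant behaviour as x → +∞; each term tends to a finite value or vanishes.
Limit = 8.

Final answer: 8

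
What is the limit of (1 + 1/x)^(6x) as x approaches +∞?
As x → +∞: write (1 + 1/x)^(6x) = ((1 + 1/x)^x)^6 → (e^1)^6 = e^6.
Limit = e^(6).

Final answer: e^(6)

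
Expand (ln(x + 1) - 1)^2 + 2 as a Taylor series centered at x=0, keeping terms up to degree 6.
197·x^6/180 - 37·x^5/30 + 17·x^4/12 - 5·x^3/3 + 2·x^2 - 2·x + 3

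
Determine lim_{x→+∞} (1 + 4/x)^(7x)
As x → +∞: write (1 + 4/x)^(7x) = ((1 + 4/x)^x)^7 → (e^4)^7 = e^28.
Limit = e^(28).

Final answer: e^(28)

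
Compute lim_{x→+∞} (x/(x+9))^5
As x → +∞: x/(x+9) = 1/(1 + 9/x) → 1, and the 5th power of a limit-1 base also → 1.
Limit = 1.

Final answer: 1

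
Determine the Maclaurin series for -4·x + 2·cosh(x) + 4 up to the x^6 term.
x^6/360 + x^4/12 + x^2 - 4·x + 6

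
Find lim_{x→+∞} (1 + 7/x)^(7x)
As x → +∞: write (1 + 7/x)^(7x) = ((1 + 7/x)^x)^7 → (e^7)^7 = e^49.
Limit = e^(49).

Final answer: e^(49)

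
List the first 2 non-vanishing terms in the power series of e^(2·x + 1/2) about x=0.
2·x·e^(1/2) + e^(1/2)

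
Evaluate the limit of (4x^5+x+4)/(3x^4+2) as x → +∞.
This is an ∞/∞ indeterminate form as x → +∞.
Divide numerator and denominator by x^5 and let the lower-order terms vanish; the numerator's degree 5 exceeds the denominator's degree 4, so the quotient diverges.
Limit = ∞.

Final answer: ∞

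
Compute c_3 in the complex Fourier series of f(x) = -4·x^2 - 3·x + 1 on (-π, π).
Compute the real Fourier coefficients first: a_3 = 16/9, b_3 = -2.
Then c_3 = (a_3 − i·b_3)/2 = 8/9 + i.

Final answer: 8/9 + i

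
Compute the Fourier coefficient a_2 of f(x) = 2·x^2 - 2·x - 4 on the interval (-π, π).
a_2 = (1/π) ∫_{-π}^{π} f(x)·cos(2x) dx.
Evaluate the integral (use parity and integration by parts as needed): a_2 = 2.

Final answer: 2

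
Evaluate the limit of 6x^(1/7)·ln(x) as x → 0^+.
This is a 0·∞ indeterminate form at x → 0⁺.
Rewrite the product as 6·ln(x) / x^(-1/7) and apply L'Hôpital, or use the standard hierarchy x^(-1/7) ≫ |ln x| as x → 0⁺.
The indeterminate product → 0, so the limit = 0.

Final answer: 0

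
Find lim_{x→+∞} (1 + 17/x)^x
As x → +∞: this is the defining limit (1 + 17/x)^x → e^17.
Limit = e^(17).

Final answer: e^(17)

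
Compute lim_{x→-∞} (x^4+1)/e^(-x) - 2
The quotient is an ∞/∞ indeterminate form as x → -∞.
Compare growth rates of the dominant terms (exponentials ≫ polynomials ≫ logarithms), or apply L'Hôpital's rule; the quotient → 0.
Adding the constant: 0 - 2 = -2. Limit = -2.

Final answer: -2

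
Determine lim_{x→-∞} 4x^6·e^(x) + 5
The product is a 0·∞ indeterminate form at x → -∞.
Rewrite the product as 4x^6 / e^(-x) (an ∞/∞ form) and apply L'Hôpital, or use the standard hierarchy e^(|x|) ≫ |x^6| as x → -∞.
The indeterminate product → 0, so the limit = 5.

Final answer: 5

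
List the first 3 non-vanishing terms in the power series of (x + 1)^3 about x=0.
3·x^2 + 3·x + 1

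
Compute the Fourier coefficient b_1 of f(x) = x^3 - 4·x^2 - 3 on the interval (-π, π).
b_1 = (1/π) ∫_{-π}^{π} f(x)·sin(1x) dx.
Evaluate the integral (use parity and integration by parts as needed): b_1 = -12 + 2·π^2.

Final answer: -12 + 2·π^2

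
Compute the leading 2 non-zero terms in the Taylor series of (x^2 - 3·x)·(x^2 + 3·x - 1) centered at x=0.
-10·x^2 + 3·x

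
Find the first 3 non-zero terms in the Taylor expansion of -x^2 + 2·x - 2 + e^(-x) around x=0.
-x^2/2 + x - 1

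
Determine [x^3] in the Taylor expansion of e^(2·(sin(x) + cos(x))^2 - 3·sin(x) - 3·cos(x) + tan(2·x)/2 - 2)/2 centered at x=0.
Expand to order 3: e^(2·(sin(x) + cos(x))^2 - 3·sin(x) - 3·cos(x) + tan(2·x)/2 - 2)/2 = 7·x^3·e^(-3)/4 + 7·x^2·e^(-3)/4 + x·e^(-3) + e^(-3)/2 + O(x^4).
The coefficient of x^3 is 7·e^(-3)/4.

Final answer: 7·e^(-3)/4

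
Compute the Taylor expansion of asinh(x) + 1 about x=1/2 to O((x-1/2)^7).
asinh(1/2) + 1 + 2·√(5)·(x - 1/2)/5 - 2·√(5)·(x - 1/2)^2/25 - 8·√(5)·(x - 1/2)^3/375 + 4·√(5)·(x - 1/2)^4/125 - 32·√(5)·(x - 1/2)^5/3125 - 352·√(5)·(x - 1/2)^6/46875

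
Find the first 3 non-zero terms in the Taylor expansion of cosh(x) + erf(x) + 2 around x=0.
x^2/2 + 2·x/√(π) + 3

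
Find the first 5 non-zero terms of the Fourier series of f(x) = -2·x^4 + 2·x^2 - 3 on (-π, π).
(-104 + 16·π^2)·cos(x) + (8 - 4·π^2)·cos(2·x) + (-56/27 + 16·π^2/9)·cos(3·x) + (7/8 - π^2)·cos(4·x) - 2·π^4/5 - 3 + 2·π^2/3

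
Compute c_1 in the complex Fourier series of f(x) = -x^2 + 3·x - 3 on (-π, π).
Compute the real Fourier coefficients first: a_1 = 4, b_1 = 6.
Then c_1 = (a_1 − i·b_1)/2 = 2 - 3·i.

Final answer: 2 - 3·i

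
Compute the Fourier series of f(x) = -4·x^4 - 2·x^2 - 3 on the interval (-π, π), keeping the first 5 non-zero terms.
(-184 + 32·π^2)·cos(x) + (10 - 8·π^2)·cos(2·x) + (-40/27 + 32·π^2/9)·cos(3·x) + (1/4 - 2·π^2)·cos(4·x) - 4·π^4/5 - 2·π^2/3 - 3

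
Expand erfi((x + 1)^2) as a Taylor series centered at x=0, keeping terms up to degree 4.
158·e·x^4/(3·√(π)) + 24·e·x^3/√(π) + 10·e·x^2/√(π) + 4·e·x/√(π) + erfi(1)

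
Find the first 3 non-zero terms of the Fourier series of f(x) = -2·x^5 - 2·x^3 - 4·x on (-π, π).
(-464 - 4·π^4 + 76·π^2)·sin(x) + (-8·π^2 + 16 + 2·π^4)·sin(2·x) + (-4·π^4/3 - 304/81 + 44·π^2/27)·sin(3·x)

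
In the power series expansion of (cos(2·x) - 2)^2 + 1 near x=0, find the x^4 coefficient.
Expand to order 4: (cos(2·x) - 2)^2 + 1 = 8·x^4/3 + 4·x^2 + 2 + O(x^5).
The coefficient of x^4 is 8/3.

Final answer: 8/3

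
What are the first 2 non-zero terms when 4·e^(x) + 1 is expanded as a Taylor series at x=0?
4·x + 5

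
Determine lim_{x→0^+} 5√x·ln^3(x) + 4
The product is a 0·∞ indeterminate form at x → 0⁺.
Rewrite the product as 5·ln^3(x) / x^(-1/2) and apply L'Hôpital, or use the standard hierarchy x^(-1/2) ≫ |ln x|^3 as x → 0⁺.
The indeterminate product → 0, so the limit = 4.

Final answer: 4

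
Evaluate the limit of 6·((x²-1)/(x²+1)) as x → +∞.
Evaluate the dominant behaviour as x → +∞; each term tends to a finite value or vanishes.
Limit = 6.

Final answer: 6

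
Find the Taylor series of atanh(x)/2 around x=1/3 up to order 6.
atanh(1/3)/2 + 9·(x - 1/3)/16 + 27·(x - 1/3)^2/128 + 81·(x - 1/3)^3/256 + 1215·(x - 1/3)^4/4096 + 8019·(x - 1/3)^5/20480 + 15309·(x - 1/3)^6/32768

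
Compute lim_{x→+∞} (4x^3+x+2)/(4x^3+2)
This is an ∞/∞ indeterminate form as x → +∞.
Divide numerator and denominator by x^3 and let the lower-order terms vanish; the leading terms give 4/4 = 1.
Limit = 1.

Final answer: 1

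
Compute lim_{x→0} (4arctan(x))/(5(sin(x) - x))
Both numerator and denominator → 0 as x → 0; this is a 0/0 indeterminate form.
Expand each to leading order near x = 0: numerator ~ 4·x, denominator ~ -5·x^3/6.
The limit of the ratio is -∞.

Final answer: -∞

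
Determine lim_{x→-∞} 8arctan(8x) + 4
Evaluate the dominant behaviour as x → -∞; each term tends to a finite value or vanishes.
Limit = 4 - 4·π.

Final answer: 4 - 4·π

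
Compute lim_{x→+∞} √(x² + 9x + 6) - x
This is an ∞ − ∞ indeterminate form.
Multiply and divide by the conjugate √(x²+9x + 6) + x; the x² terms cancel, leaving (9x + 6)/(√(x²+9x + 6)+x) → 9/2.
Limit = 9/2.

Final answer: 9/2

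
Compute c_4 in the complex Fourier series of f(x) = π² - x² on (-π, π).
Compute the real Fourier coefficients first: a_4 = -1/4, b_4 = 0.
Then c_4 = (a_4 − i·b_4)/2 = -1/8.

Final answer: -1/8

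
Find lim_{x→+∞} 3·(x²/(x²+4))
Evaluate the dominant behaviour as x → +∞; each term tends to a finite value or vanishes.
Limit = 3.

Final answer: 3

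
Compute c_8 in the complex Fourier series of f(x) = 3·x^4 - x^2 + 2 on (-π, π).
Compute the real Fourier coefficients first: a_8 = -25/256 + 3·π^2/8, b_8 = 0.
Then c_8 = (a_8 − i·b_8)/2 = -25/512 + 3·π^2/16.

Final answer: -25/512 + 3·π^2/16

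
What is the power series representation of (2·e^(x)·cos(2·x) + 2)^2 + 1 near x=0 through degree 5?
377·x^5/15 - 31·x^4/3 - 124·x^3/3 - 20·x^2 + 16·x + 17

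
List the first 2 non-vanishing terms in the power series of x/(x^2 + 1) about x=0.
-x^3 + x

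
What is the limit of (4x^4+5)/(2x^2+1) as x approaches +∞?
This is an ∞/∞ indeterminate form as x → +∞.
Divide numerator and denominator by x^4 and let the lower-order terms vanish; the numerator's degree 4 exceeds the denominator's degree 2, so the quotient diverges.
Limit = ∞.

Final answer: ∞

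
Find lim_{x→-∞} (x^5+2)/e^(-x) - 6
The quotient is an ∞/∞ indeterminate form as x → -∞.
Compare growth rates of the dominant terms (exponentials ≫ polynomials ≫ logarithms), or apply L'Hôpital's rule; the quotient → 0.
Adding the constant: 0 - 6 = -6. Limit = -6.

Final answer: -6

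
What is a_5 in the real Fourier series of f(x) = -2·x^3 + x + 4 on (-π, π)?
a_5 = (1/π) ∫_{-π}^{π} f(x)·cos(5x) dx.
Evaluate the integral (use parity and integration by parts as needed): a_5 = 0.

Final answer: 0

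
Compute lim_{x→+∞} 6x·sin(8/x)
As x → +∞: let u = 8/x → 0⁺; then 6·x·sin(8/x) = 6·8·sin(u)/u → 6·8·1 = 48.
Limit = 48.

Final answer: 48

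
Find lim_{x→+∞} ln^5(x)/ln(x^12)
This is an ∞/∞ indeterminate form as x → +∞.
Write ln(x^12) = 12·ln(x), reducing the quotient to ln^4(x)/12 → ∞.
Limit = ∞.

Final answer: ∞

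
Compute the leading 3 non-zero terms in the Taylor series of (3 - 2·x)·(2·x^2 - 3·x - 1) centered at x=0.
12·x^2 - 7·x - 3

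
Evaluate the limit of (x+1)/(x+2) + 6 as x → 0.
Direct substitution at x = 0 gives 13/2.

Final answer: 13/2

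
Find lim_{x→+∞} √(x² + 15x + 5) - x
This is an ∞ − ∞ indeterminate form.
Multiply and divide by the conjugate √(x²+15x + 5) + x; the x² terms cancel, leaving (15x + 5)/(√(x²+15x + 5)+x) → 15/2.
Limit = 15/2.

Final answer: 15/2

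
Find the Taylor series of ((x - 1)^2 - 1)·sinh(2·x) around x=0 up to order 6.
-8·x^6/15 + 4·x^5/3 - 8·x^4/3 + 2·x^3 - 4·x^2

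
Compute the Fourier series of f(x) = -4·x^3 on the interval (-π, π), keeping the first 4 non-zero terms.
(48 - 8·π^2)·sin(x) + (-6 + 4·π^2)·sin(2·x) + (16/9 - 8·π^2/3)·sin(3·x) + (-3/4 + 2·π^2)·sin(4·x)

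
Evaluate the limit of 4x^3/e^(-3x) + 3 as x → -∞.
The quotient is an ∞/∞ indeterminate form as x → -∞.
Compare growth rates of the dominant terms (exponentials ≫ polynomials ≫ logarithms), or apply L'Hôpital's rule; the quotient → 0.
Adding the constant: 0 + 3 = 3. Limit = 3.

Final answer: 3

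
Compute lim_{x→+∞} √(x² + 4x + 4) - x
This is an ∞ − ∞ indeterminate form.
Multiply and divide by the conjugate √(x²+4x + 4) + x; the x² terms cancel, leaving (4x + 4)/(√(x²+4x + 4)+x) → 4/2 = 2.
Limit = 2.

Final answer: 2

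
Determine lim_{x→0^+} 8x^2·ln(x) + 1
The product is a 0·∞ indeterminate form at x → 0⁺.
Rewrite the product as 8·ln(x) / x^(-2) and apply L'Hôpital, or use the standard hierarchy x^(-2) ≫ |ln x| as x → 0⁺.
The indeterminate product → 0, so the limit = 1.

Final answer: 1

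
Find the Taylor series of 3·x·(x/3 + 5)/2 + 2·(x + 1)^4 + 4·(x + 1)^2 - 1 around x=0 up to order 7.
2·x^4 + 8·x^3 + 33·x^2/2 + 47·x/2 + 5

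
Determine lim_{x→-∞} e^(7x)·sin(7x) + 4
Evaluate the dominant behaviour as x → -∞; each term tends to a finite value or vanishes.
Limit = 4.

Final answer: 4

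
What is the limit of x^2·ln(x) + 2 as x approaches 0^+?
The product is a 0·∞ indeterminate form at x → 0⁺.
Rewrite the product as ln(x) / x^(-2) and apply L'Hôpital, or use the standard hierarchy x^(-2) ≫ |ln x| as x → 0⁺.
The indeterminate product → 0, so the limit = 2.

Final answer: 2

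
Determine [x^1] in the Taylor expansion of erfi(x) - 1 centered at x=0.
Expand to order 1: erfi(x) - 1 = 2·x/√(π) - 1 + O(x^2).
The coefficient of x^1 is 2/√(π).

Final answer: 2/√(π)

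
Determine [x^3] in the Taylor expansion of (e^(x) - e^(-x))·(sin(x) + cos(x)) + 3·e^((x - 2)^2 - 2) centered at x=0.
Expand to order 3: (e^(x) - e^(-x))·(sin(x) + cos(x)) + 3·e^((x - 2)^2 - 2) = x^3·(-44·e^(2) - 2/3) + x^2·(2 + 27·e^(2)) + x·(2 - 12·e^(2)) + 3·e^(2) + O(x^4).
The coefficient of x^3 is -44·e^(2) - 2/3.

Final answer: -44·e^(2) - 2/3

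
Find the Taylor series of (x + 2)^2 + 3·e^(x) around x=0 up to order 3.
x^3/2 + 5·x^2/2 + 7·x + 7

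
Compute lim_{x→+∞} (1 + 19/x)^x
As x → +∞: this is the defining limit (1 + 19/x)^x → e^19.
Limit = e^(19).

Final answer: e^(19)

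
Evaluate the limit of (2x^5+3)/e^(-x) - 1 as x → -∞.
The quotient is an ∞/∞ indeterminate form as x → -∞.
Compare growth rates of the dominant terms (exponentials ≫ polynomials ≫ logarithms), or apply L'Hôpital's rule; the quotient → 0.
Adding the constant: 0 - 1 = -1. Limit = -1.

Final answer: -1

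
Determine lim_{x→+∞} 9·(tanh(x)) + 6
Evaluate the dominant behaviour as x → +∞; each term tends to a finite value or vanishes.
Limit = 15.

Final answer: 15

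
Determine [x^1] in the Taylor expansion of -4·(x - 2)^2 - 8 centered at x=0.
Expand to order 1: -4·(x - 2)^2 - 8 = 16·x - 24 + O(x^2).
The coefficient of x^1 is 16.

Final answer: 16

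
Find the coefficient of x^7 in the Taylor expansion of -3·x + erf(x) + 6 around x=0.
Expand to order 7: -3·x + erf(x) + 6 = -x^7/(21·√(π)) + x^5/(5·√(π)) - 2·x^3/(3·√(π)) + x·(-3 + 2/√(π)) + 6 + O(x^8).
The coefficient of x^7 is -1/(21·√(π)).

Final answer: -1/(21·√(π))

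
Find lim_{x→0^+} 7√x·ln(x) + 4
The product is a 0·∞ indeterminate form at x → 0⁺.
Rewrite the product as 7·ln(x) / x^(-1/2) and apply L'Hôpital, or use the standard hierarchy x^(-1/2) ≫ |ln x| as x → 0⁺.
The indeterminate product → 0, so the limit = 4.

Final answer: 4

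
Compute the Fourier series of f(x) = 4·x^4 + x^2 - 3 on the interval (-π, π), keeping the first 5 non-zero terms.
(188 - 32·π^2)·cos(x) + (-11 + 8·π^2)·cos(2·x) + (52/27 - 32·π^2/9)·cos(3·x) + (-1/2 + 2·π^2)·cos(4·x) - 3 + π^2/3 + 4·π^4/5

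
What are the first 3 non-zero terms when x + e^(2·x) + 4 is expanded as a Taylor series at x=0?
2·x^2 + 3·x + 5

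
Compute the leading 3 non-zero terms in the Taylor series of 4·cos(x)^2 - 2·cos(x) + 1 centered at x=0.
5·x^4/4 - 3·x^2 + 3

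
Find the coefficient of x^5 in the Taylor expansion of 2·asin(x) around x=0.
Expand to order 5: 2·asin(x) = 3·x^5/20 + x^3/3 + 2·x + O(x^6).
The coefficient of x^5 is 3/20.

Final answer: 3/20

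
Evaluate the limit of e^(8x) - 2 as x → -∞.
Evaluate the dominant behaviour as x → -∞; each term tends to a finite value or vanishes.
Limit = -2.

Final answer: -2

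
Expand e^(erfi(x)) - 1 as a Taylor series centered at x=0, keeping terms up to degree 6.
x^6·(4/(45·π^3) + 8/(9·π^2) + 28/(45·π)) + x^5·(4/(15·π^(5/2)) + 1/(5·√(π)) + 4/(3·π^(3/2))) + x^4·(2/(3·π^2) + 4/(3·π)) + x^3·(4/(3·π^(3/2)) + 2/(3·√(π))) + 2·x^2/π + 2·x/√(π)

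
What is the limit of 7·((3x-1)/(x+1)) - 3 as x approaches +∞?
Evaluate the dominant behaviour as x → +∞; each term tends to a finite value or vanishes.
Limit = 18.

Final answer: 18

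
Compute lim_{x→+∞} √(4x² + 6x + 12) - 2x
As x → +∞: multiply by the conjugate to get (6x+12)/(√(4x²+6x+12)+2x); the denominator ~ 4x, so the limit is 6/4 = 3/2.
Limit = 3/2.

Final answer: 3/2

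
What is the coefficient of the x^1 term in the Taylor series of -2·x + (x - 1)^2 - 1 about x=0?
Expand to order 1: -2·x + (x - 1)^2 - 1 = -4·x + O(x^2).
The coefficient of x^1 is -4.

Final answer: -4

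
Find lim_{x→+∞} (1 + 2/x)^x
As x → +∞: this is the defining limit (1 + 2/x)^x → e^2.
Limit = e^(2).

Final answer: e^(2)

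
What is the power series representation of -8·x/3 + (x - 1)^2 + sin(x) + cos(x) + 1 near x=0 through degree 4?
x^4/24 - x^3/6 + x^2/2 - 11·x/3 + 3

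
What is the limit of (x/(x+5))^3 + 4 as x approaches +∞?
As x → +∞: x/(x+5) = 1/(1 + 5/x) → 1, and the 3rd power of a limit-1 base also → 1; with the additive constant, 1 + 4 = 5.
Limit = 5.

Final answer: 5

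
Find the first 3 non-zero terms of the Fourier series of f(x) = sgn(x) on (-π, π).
4·sin(x)/π + 4·sin(3·x)/(3·π) + 4·sin(5·x)/(5·π)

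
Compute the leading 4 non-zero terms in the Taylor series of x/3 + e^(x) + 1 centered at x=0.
x^3/6 + x^2/2 + 4·x/3 + 2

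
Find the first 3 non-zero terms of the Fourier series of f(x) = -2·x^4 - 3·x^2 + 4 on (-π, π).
(-84 + 16·π^2)·cos(x) + (3 - 4·π^2)·cos(2·x) - 2·π^4/5 - π^2 + 4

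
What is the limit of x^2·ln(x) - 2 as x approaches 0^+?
The product is a 0·∞ indeterminate form at x → 0⁺.
Rewrite the product as ln(x) / x^(-2) and apply L'Hôpital, or use the standard hierarchy x^(-2) ≫ |ln x| as x → 0⁺.
The indeterminate product → 0, so the limit = -2.

Final answer: -2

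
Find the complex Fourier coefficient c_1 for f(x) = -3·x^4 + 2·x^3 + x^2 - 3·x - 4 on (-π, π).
Compute the real Fourier coefficients first: a_1 = -148 + 24·π^2, b_1 = -30 + 4·π^2.
Then c_1 = (a_1 − i·b_1)/2 = -74 + 12·π^2 - 2·i·π^2 + 15·i.

Final answer: -74 + 12·π^2 - 2·i·π^2 + 15·i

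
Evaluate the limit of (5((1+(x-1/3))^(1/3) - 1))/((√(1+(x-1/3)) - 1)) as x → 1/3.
Both numerator and denominator → 0 as x → 1/3; this is a 0/0 indeterminate form.
Expand each to leading order near x = 1/3: numerator ~ 5·(x - 1/3)/3, denominator ~ (x - 1/3)/2.
The limit of the ratio is 10/3.

Final answer: 10/3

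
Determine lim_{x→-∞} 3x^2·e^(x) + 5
The product is a 0·∞ indeterminate form at x → -∞.
Rewrite the product as 3x^2 / e^(-x) (an ∞/∞ form) and apply L'Hôpital, or use the standard hierarchy e^(|x|) ≫ |x^2| as x → -∞.
The indeterminate product → 0, so the limit = 5.

Final answer: 5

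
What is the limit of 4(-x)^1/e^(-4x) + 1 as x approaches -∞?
The quotient is an ∞/∞ indeterminate form as x → -∞.
Compare growth rates of the dominant terms (exponentials ≫ polynomials ≫ logarithms), or apply L'Hôpital's rule; the quotient → 0.
Adding the constant: 0 + 1 = 1. Limit = 1.

Final answer: 1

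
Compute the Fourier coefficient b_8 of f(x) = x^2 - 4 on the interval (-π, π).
b_8 = (1/π) ∫_{-π}^{π} f(x)·sin(8x) dx.
Evaluate the integral (use parity and integration by parts as needed): b_8 = 0.

Final answer: 0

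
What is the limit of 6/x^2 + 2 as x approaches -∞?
Evaluate the dominant behaviour as x → -∞; each term tends to a finite value or vanishes.
Limit = 2.

Final answer: 2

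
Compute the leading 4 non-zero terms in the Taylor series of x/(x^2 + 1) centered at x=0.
-x^7 + x^5 - x^3 + x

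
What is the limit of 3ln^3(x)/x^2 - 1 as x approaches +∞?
The quotient is an ∞/∞ indeterminate form as x → +∞.
The polynomial denominator x^2 dominates the logarithmic numerator (any positive power of x ≫ ln^3(x) as x → ∞), so the quotient → 0.
Adding the constant: 0 - 1 = -1. Limit = -1.

Final answer: -1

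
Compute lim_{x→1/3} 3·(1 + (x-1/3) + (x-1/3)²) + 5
Direct substitution at x = 1/3 gives 8.

Final answer: 8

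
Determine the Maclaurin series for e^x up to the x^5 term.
x^5/120 + x^4/24 + x^3/6 + x^2/2 + x + 1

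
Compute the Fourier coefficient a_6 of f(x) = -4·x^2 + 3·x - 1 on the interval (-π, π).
a_6 = (1/π) ∫_{-π}^{π} f(x)·cos(6x) dx.
Evaluate the integral (use parity and integration by parts as needed): a_6 = -4/9.

Final answer: -4/9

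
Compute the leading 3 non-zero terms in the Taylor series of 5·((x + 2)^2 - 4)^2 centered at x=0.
5·x^4 + 40·x^3 + 80·x^2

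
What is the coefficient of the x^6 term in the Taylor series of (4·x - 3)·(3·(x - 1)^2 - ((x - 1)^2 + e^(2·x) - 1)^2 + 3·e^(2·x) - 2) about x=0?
Expand to order 6: (4·x - 3)·(3·(x - 1)^2 - ((x - 1)^2 + e^(2·x) - 1)^2 + 3·e^(2·x) - 2) = -208·x^6/15 - 152·x^5/15 + 91·x^4/3 + 8·x^3 - 9·x^2 + 12·x - 9 + O(x^7).
The coefficient of x^6 is -208/15.

Final answer: -208/15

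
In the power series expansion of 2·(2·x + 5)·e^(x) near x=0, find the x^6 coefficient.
Expand to order 6: 2·(2·x + 5)·e^(x) = 17·x^6/360 + x^5/4 + 13·x^4/12 + 11·x^3/3 + 9·x^2 + 14·x + 10 + O(x^7).
The coefficient of x^6 is 17/360.

Final answer: 17/360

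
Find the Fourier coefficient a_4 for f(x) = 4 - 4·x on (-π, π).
a_4 = (1/π) ∫_{-π}^{π} f(x)·cos(4x) dx.
Evaluate the integral (use parity and integration by parts as needed): a_4 = 0.

Final answer: 0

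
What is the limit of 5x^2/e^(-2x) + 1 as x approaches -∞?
The quotient is an ∞/∞ indeterminate form as x → -∞.
Compare growth rates of the dominant terms (exponentials ≫ polynomials ≫ logarithms), or apply L'Hôpital's rule; the quotient → 0.
Adding the constant: 0 + 1 = 1. Limit = 1.

Final answer: 1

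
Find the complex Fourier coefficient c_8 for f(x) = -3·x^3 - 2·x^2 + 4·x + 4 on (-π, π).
Compute the real Fourier coefficients first: a_8 = -1/8, b_8 = -137/128 + 3·π^2/4.
Then c_8 = (a_8 − i·b_8)/2 = -1/16 - 3·i·π^2/8 + 137·i/256.

Final answer: -1/16 - 3·i·π^2/8 + 137·i/256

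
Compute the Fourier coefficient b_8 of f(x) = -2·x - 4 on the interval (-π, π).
b_8 = (1/π) ∫_{-π}^{π} f(x)·sin(8x) dx.
Evaluate the integral (use parity and integration by parts as needed): b_8 = 1/2.

Final answer: 1/2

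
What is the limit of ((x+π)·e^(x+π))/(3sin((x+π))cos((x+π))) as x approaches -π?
Both numerator and denominator → 0 as x → -π; this is a 0/0 indeterminate form.
Expand each to leading order near x = -π: numerator ~ (x + π), denominator ~ 3·(x + π).
The limit of the ratio is 1/3.

Final answer: 1/3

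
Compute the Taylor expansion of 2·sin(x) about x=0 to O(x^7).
x^5/60 - x^3/3 + 2·x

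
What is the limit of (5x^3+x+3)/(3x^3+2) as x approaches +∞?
This is an ∞/∞ indeterminate form as x → +∞.
Divide numerator and denominator by x^3 and let the lower-order terms vanish; the leading terms give 5/3.
Limit = 5/3.

Final answer: 5/3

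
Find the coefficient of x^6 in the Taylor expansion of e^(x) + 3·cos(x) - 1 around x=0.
Expand to order 6: e^(x) + 3·cos(x) - 1 = -x^6/360 + x^5/120 + x^4/6 + x^3/6 - x^2 + x + 3 + O(x^7).
The coefficient of x^6 is -1/360.

Final answer: -1/360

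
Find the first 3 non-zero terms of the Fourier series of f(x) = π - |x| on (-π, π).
4·cos(x)/π + 4·cos(3·x)/(9·π) + π/2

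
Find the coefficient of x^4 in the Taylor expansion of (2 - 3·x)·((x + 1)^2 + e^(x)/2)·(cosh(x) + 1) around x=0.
Expand to order 4: (2 - 3·x)·((x + 1)^2 + e^(x)/2)·(cosh(x) + 1) = -67·x^4/24 - 83·x^3/12 - 17·x^2/2 + x + 6 + O(x^5).
The coefficient of x^4 is -67/24.

Final answer: -67/24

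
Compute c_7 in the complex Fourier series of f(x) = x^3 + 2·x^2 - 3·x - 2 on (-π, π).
Compute the real Fourier coefficients first: a_7 = -8/49, b_7 = -306/343 + 2·π^2/7.
Then c_7 = (a_7 − i·b_7)/2 = -4/49 - i·π^2/7 + 153·i/343.

Final answer: -4/49 - i·π^2/7 + 153·i/343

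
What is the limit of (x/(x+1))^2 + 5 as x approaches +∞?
As x → +∞: x/(x+1) = 1/(1 + 1/x) → 1, and the 2nd power of a limit-1 base also → 1; with the additive constant, 1 + 5 = 6.
Limit = 6.

Final answer: 6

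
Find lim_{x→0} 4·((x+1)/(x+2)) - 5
Direct substitution at x = 0 gives -3.

Final answer: -3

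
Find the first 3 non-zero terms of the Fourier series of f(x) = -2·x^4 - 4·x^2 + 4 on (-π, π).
(-80 + 16·π^2)·cos(x) + (2 - 4·π^2)·cos(2·x) - 2·π^4/5 - 4·π^2/3 + 4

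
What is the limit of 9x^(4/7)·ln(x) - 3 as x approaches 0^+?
The product is a 0·∞ indeterminate form at x → 0⁺.
Rewrite the product as 9·ln(x) / x^(-4/7) and apply L'Hôpital, or use the standard hierarchy x^(-4/7) ≫ |ln x| as x → 0⁺.
The indeterminate product → 0, so the limit = -3.

Final answer: -3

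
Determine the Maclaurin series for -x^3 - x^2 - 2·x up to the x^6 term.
-x^3 - x^2 - 2·x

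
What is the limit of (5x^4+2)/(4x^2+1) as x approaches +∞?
This is an ∞/∞ indeterminate form as x → +∞.
Divide numerator and denominator by x^4 and let the lower-order terms vanish; the numerator's degree 4 exceeds the denominator's degree 2, so the quotient diverges.
Limit = ∞.

Final answer: ∞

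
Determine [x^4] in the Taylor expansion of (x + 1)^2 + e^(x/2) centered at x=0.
Expand to order 4: (x + 1)^2 + e^(x/2) = x^4/384 + x^3/48 + 9·x^2/8 + 5·x/2 + 2 + O(x^5).
The coefficient of x^4 is 1/384.

Final answer: 1/384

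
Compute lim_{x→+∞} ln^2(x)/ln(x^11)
This is an ∞/∞ indeterminate form as x → +∞.
Write ln(x^11) = 11·ln(x), reducing the quotient to ln(x)/11 → ∞.
Limit = ∞.

Final answer: ∞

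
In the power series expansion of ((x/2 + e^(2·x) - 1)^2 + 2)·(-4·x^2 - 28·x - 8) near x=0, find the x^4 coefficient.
Expand to order 4: ((x/2 + e^(2·x) - 1)^2 + 2)·(-4·x^2 - 28·x - 8) = -1171·x^4/3 - 255·x^3 - 58·x^2 - 56·x - 16 + O(x^5).
The coefficient of x^4 is -1171/3.

Final answer: -1171/3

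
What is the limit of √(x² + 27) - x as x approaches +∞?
This is an ∞ − ∞ indeterminate form.
Multiply and divide by the conjugate √(x²+27) + x; the x² terms cancel, leaving 27/(√(x²+27)+x) → 0.
Limit = 0.

Final answer: 0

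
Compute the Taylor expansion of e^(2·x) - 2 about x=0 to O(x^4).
4·x^3/3 + 2·x^2 + 2·x - 1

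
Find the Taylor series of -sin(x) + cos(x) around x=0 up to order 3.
x^3/6 - x^2/2 - x + 1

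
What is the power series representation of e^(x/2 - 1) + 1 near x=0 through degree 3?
x^3·e^(-1)/48 + x^2·e^(-1)/8 + x·e^(-1)/2 + e^(-1) + 1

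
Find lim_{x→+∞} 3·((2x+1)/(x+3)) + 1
Evaluate the dominant behaviour as x → +∞; each term tends to a finite value or vanishes.
Limit = 7.

Final answer: 7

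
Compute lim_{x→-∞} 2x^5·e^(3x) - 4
The product is a 0·∞ indeterminate form at x → -∞.
Rewrite the product as 2x^5 / e^(-3x) (an ∞/∞ form) and apply L'Hôpital, or use the standard hierarchy e^(3|x|) ≫ |x^5| as x → -∞.
The indeterminate product → 0, so the limit = -4.

Final answer: -4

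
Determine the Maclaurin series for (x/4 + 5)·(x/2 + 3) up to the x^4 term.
x^2/8 + 13·x/4 + 15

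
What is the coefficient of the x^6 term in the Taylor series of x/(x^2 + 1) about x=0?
Expand to order 6: x/(x^2 + 1) = x^5 - x^3 + x + O(x^7).
The coefficient of x^6 is 0.

Final answer: 0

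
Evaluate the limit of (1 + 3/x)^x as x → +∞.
As x → +∞: this is the defining limit (1 + 3/x)^x → e^3.
Limit = e^(3).

Final answer: e^(3)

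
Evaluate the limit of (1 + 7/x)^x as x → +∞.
As x → +∞: this is the defining limit (1 + 7/x)^x → e^7.
Limit = e^(7).

Final answer: e^(7)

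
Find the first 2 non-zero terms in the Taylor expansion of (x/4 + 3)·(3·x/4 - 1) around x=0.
2·x - 3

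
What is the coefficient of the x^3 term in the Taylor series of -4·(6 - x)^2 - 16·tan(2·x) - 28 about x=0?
Expand to order 3: -4·(6 - x)^2 - 16·tan(2·x) - 28 = -128·x^3/3 - 4·x^2 + 16·x - 172 + O(x^4).
The coefficient of x^3 is -128/3.

Final answer: -128/3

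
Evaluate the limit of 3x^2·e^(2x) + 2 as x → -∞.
The product is a 0·∞ indeterminate form at x → -∞.
Rewrite the product as 3x^2 / e^(-2x) (an ∞/∞ form) and apply L'Hôpital, or use the standard hierarchy e^(2|x|) ≫ |x^2| as x → -∞.
The indeterminate product → 0, so the limit = 2.

Final answer: 2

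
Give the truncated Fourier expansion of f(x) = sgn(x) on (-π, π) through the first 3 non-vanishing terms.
4·sin(x)/π + 4·sin(3·x)/(3·π) + 4·sin(5·x)/(5·π)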